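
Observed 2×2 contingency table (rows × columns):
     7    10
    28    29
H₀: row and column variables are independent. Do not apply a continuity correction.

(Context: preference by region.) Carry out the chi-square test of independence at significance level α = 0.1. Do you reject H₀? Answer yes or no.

reject H₀: no

Row totals [17, 57], col totals [35, 39], n=74
χ² = (7−8.04)²/8.04 + (10−8.96)²/8.96 + (28−26.96)²/26.96 + (29−30.04)²/30.04 = 0.3317
df = 1
p-value (upper-tail) = 0.56465
At α=0.1: p ≥ α → fail to reject H₀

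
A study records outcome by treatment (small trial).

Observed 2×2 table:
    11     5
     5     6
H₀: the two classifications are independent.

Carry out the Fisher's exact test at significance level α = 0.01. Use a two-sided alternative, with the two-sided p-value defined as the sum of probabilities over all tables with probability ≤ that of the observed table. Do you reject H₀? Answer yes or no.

Margins: r₁=16, r₂=11, c₁=16, c₂=11, n=27
p_obs = C(16,11)·C(11,5)/C(27,16); sum pmf over tables with pmf ≤ p_obs
p-value (two-sided) = 0.26380
At α=0.01: p ≥ α → fail to reject H₀

reject H₀: no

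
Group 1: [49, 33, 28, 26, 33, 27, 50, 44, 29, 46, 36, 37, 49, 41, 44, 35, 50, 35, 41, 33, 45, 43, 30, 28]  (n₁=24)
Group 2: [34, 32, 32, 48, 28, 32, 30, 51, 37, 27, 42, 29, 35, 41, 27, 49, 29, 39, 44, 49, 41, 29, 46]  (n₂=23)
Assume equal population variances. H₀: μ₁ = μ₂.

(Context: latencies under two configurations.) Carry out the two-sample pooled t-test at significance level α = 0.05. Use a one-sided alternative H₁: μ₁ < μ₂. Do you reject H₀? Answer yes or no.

x̄₁=38.000, s₁=7.984, n₁=24
x̄₂=37.000, s₂=7.994, n₂=23
s_p² = [23·7.984² + 22·7.994²]/45 = 63.8222
SE = √(s_p²·(1/24+1/23)) = 2.3311
t = (38.000−37.000)/2.3311 = 0.4290
df = 45
p-value (one-sided, H₁ less) = 0.66501
At α=0.05: p ≥ α → fail to reject H₀

reject H₀: no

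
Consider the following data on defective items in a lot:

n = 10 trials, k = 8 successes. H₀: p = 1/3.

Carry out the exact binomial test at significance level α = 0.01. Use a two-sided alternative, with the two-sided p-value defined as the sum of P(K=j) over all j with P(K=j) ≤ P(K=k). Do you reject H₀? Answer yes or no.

reject H₀: yes

Exact binomial: n=10, k=8, p₀=1/3=0.3333
P(X=j) = C(n,j)·p₀^j·(1−p₀)^(n−j); p = Σ P(X=j) over j with P(X=j) ≤ P(X=8)
p-value (two-sided) = 0.00340
At α=0.01: p < α → reject H₀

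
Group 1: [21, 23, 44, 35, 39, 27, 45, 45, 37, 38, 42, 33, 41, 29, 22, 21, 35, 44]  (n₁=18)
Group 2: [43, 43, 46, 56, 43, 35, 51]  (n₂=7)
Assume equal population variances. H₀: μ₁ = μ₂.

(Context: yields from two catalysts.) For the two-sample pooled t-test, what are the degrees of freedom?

degrees of freedom = 23

df = n₁ + n₂ − 2 = 18 + 7 − 2 = 23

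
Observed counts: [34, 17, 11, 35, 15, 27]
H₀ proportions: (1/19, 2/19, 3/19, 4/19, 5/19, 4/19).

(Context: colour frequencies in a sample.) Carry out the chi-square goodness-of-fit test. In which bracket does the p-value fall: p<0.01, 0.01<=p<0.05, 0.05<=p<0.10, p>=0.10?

n = 139; E_i = n·p_i = [7.32, 14.63, 21.95, 29.26, 36.58, 29.26]
χ² = (34−7.32)²/7.32 + (17−14.63)²/14.63 + (11−21.95)²/21.95 + (35−29.26)²/29.26 + (15−36.58)²/36.58 + (27−29.26)²/29.26 = 117.2038
df = 5
p-value (upper-tail) = 0.00000
→ bracket: p<0.01

p-value bracket: p<0.01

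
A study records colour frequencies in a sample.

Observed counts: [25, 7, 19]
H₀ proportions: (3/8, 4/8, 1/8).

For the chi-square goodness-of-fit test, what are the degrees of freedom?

df = k − 1 = 3 − 1 = 2

degrees of freedom = 2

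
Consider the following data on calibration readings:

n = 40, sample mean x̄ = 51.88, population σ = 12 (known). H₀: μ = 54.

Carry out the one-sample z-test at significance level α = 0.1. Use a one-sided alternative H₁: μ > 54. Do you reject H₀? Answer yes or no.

SE = σ/√n = 12/√40 = 1.8974
z = (x̄−μ₀)/SE = (51.88−54)/1.8974 = -1.1173
p-value (one-sided, H₁ greater) = 0.86808
At α=0.1: p ≥ α → fail to reject H₀

reject H₀: no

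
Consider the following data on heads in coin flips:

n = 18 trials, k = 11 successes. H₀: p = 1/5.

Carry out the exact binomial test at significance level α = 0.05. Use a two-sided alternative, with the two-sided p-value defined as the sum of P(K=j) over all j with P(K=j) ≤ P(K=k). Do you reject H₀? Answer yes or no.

Exact binomial: n=18, k=11, p₀=1/5=0.2000
P(X=j) = C(n,j)·p₀^j·(1−p₀)^(n−j); p = Σ P(X=j) over j with P(X=j) ≤ P(X=11)
p-value (two-sided) = 0.00016
At α=0.05: p < α → reject H₀

reject H₀: yes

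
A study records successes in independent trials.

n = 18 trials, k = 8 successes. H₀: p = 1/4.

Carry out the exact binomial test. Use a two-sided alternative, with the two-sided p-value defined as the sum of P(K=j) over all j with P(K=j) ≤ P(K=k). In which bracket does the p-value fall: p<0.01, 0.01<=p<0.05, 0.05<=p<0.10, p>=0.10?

p-value bracket: 0.05<=p<0.10

Exact binomial: n=18, k=8, p₀=1/4=0.2500
P(X=j) = C(n,j)·p₀^j·(1−p₀)^(n−j); p = Σ P(X=j) over j with P(X=j) ≤ P(X=8)
p-value (two-sided) = 0.09641
→ bracket: 0.05<=p<0.10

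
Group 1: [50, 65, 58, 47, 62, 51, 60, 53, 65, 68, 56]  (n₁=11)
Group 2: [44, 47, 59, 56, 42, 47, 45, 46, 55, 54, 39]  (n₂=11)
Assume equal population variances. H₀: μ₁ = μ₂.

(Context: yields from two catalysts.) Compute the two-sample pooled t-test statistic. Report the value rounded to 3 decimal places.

x̄₁=57.727, s₁=6.930, n₁=11
x̄₂=48.545, s₂=6.440, n₂=11
s_p² = [10·6.930² + 10·6.440²]/20 = 44.7455
SE = √(s_p²·(1/11+1/11)) = 2.8523
t = (57.727−48.545)/2.8523 = 3.2191
df = 20

test statistic = 3.219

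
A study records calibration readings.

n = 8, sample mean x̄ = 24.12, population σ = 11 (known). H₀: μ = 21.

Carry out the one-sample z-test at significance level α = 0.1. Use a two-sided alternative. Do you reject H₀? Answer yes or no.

reject H₀: no

SE = σ/√n = 11/√8 = 3.8891
z = (x̄−μ₀)/SE = (24.12−21)/3.8891 = 0.8022
p-value (two-sided) = 0.42241
At α=0.1: p ≥ α → fail to reject H₀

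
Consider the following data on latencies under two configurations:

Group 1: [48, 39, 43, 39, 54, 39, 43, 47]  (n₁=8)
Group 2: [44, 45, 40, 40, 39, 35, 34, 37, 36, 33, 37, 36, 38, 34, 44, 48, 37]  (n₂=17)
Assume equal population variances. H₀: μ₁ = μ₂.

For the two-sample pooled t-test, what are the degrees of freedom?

df = n₁ + n₂ − 2 = 8 + 17 − 2 = 23

degrees of freedom = 23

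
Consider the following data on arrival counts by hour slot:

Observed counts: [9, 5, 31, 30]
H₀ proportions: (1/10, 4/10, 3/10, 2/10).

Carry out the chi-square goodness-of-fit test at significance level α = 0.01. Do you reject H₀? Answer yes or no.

reject H₀: yes

n = 75; E_i = n·p_i = [7.50, 30.00, 22.50, 15.00]
χ² = (9−7.50)²/7.50 + (5−30.00)²/30.00 + (31−22.50)²/22.50 + (30−15.00)²/15.00 = 39.3444
df = 3
p-value (upper-tail) = 0.00000
At α=0.01: p < α → reject H₀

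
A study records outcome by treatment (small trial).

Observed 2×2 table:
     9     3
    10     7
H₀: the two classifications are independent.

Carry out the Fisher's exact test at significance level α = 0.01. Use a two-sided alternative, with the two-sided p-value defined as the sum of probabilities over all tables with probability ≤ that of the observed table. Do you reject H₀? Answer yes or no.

reject H₀: no

Margins: r₁=12, r₂=17, c₁=19, c₂=10, n=29
p_obs = C(12,9)·C(17,10)/C(29,19); sum pmf over tables with pmf ≤ p_obs
p-value (two-sided) = 0.44948
At α=0.01: p ≥ α → fail to reject H₀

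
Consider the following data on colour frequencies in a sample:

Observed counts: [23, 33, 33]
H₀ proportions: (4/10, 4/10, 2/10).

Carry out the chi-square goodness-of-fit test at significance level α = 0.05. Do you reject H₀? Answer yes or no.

reject H₀: yes

n = 89; E_i = n·p_i = [35.60, 35.60, 17.80]
χ² = (23−35.60)²/35.60 + (33−35.60)²/35.60 + (33−17.80)²/17.80 = 17.6292
df = 2
p-value (upper-tail) = 0.00015
At α=0.05: p < α → reject H₀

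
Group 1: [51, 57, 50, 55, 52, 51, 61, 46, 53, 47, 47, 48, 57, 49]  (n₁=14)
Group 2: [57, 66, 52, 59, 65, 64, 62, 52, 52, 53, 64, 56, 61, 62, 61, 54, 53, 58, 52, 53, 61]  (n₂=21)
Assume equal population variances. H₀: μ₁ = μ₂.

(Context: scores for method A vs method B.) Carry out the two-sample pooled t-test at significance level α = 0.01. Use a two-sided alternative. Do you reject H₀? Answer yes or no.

reject H₀: yes

x̄₁=51.714, s₁=4.445, n₁=14
x̄₂=57.952, s₂=4.924, n₂=21
s_p² = [13·4.445² + 20·4.924²]/33 = 22.4791
SE = √(s_p²·(1/14+1/21)) = 1.6359
t = (51.714−57.952)/1.6359 = -3.8133
df = 33
p-value (two-sided) = 0.00057
At α=0.01: p < α → reject H₀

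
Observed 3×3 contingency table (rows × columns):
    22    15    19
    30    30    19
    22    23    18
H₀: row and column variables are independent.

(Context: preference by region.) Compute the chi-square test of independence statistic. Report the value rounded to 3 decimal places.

Row totals [56, 79, 63], col totals [74, 68, 56], n=198
χ² = (22−20.93)²/20.93 + (15−19.23)²/19.23 + (19−15.84)²/15.84 + (30−29.53)²/29.53 + (30−27.13)²/27.13 + (19−22.34)²/22.34 + (22−23.55)²/23.55 + (23−21.64)²/21.64 + (18−17.82)²/17.82 = 2.6178
df = 4

test statistic = 2.618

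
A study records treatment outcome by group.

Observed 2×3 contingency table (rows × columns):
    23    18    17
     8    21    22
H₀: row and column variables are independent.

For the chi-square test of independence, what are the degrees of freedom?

df = (r−1)(c−1) = (2−1)·(3−1) = 2

degrees of freedom = 2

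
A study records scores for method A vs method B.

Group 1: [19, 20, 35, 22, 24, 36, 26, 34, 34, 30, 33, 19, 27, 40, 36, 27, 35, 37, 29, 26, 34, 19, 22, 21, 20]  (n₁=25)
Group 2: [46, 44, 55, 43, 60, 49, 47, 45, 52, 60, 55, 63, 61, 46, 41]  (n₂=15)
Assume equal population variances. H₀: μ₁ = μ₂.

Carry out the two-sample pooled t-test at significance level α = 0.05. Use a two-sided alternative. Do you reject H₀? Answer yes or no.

reject H₀: yes

x̄₁=28.200, s₁=6.788, n₁=25
x̄₂=51.133, s₂=7.357, n₂=15
s_p² = [24·6.788² + 14·7.357²]/38 = 49.0456
SE = √(s_p²·(1/25+1/15)) = 2.2873
t = (28.200−51.133)/2.2873 = -10.0266
df = 38
p-value (two-sided) = 0.00000
At α=0.05: p < α → reject H₀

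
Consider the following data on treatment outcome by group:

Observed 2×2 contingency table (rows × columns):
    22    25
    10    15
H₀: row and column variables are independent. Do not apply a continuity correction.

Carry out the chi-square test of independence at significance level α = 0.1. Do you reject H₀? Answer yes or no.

Row totals [47, 25], col totals [32, 40], n=72
χ² = (22−20.89)²/20.89 + (25−26.11)²/26.11 + (10−11.11)²/11.11 + (15−13.89)²/13.89 = 0.3064
df = 1
p-value (upper-tail) = 0.57991
At α=0.1: p ≥ α → fail to reject H₀

reject H₀: no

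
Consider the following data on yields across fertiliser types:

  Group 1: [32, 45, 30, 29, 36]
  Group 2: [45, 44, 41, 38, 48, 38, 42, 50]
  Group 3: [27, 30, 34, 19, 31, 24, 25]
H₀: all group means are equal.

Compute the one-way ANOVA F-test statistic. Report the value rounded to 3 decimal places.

Group means [34.40, 43.25, 27.14], grand mean 35.400
SSB = Σnᵢ(x̄ᵢ−x̄)² = 975.243; SSW = ΣΣ(x−x̄ᵢ)² = 453.557
MSB = 975.243/2 = 487.6214; MSW = 453.557/17 = 26.6798
F = MSB/MSW = 18.2768
df = (2, 17)

test statistic = 18.277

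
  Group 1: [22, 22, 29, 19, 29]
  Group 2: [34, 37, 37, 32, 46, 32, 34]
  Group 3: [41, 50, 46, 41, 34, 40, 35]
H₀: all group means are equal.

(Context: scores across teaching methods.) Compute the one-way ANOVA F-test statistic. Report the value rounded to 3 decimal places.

Group means [24.20, 36.00, 41.00], grand mean 34.737
SSB = Σnᵢ(x̄ᵢ−x̄)² = 840.884; SSW = ΣΣ(x−x̄ᵢ)² = 416.800
MSB = 840.884/2 = 420.4421; MSW = 416.800/16 = 26.0500
F = MSB/MSW = 16.1398
df = (2, 16)

test statistic = 16.140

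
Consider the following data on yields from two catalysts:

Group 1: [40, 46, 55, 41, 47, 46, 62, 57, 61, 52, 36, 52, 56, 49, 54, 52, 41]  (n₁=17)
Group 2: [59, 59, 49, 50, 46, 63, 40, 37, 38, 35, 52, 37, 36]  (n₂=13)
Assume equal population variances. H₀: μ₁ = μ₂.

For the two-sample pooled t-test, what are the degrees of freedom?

df = n₁ + n₂ − 2 = 17 + 13 − 2 = 28

degrees of freedom = 28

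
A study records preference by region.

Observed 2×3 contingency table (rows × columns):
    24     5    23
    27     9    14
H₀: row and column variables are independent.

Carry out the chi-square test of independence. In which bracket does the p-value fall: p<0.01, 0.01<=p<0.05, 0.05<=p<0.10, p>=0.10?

p-value bracket: p>=0.10

Row totals [52, 50], col totals [51, 14, 37], n=102
χ² = (24−26.00)²/26.00 + (5−7.14)²/7.14 + (23−18.86)²/18.86 + (27−25.00)²/25.00 + (9−6.86)²/6.86 + (14−18.14)²/18.14 = 3.4706
df = 2
p-value (upper-tail) = 0.17634
→ bracket: p>=0.10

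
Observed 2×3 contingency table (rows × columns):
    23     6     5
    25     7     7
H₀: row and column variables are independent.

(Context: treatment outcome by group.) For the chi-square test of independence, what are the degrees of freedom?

degrees of freedom = 2

df = (r−1)(c−1) = (2−1)·(3−1) = 2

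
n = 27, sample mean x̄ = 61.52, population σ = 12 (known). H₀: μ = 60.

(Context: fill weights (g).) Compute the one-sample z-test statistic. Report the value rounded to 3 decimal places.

SE = σ/√n = 12/√27 = 2.3094
z = (x̄−μ₀)/SE = (61.52−60)/2.3094 = 0.6582

test statistic = 0.658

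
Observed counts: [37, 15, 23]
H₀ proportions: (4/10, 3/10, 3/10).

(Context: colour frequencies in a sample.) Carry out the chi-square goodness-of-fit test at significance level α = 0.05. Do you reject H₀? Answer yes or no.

reject H₀: no

n = 75; E_i = n·p_i = [30.00, 22.50, 22.50]
χ² = (37−30.00)²/30.00 + (15−22.50)²/22.50 + (23−22.50)²/22.50 = 4.1444
df = 2
p-value (upper-tail) = 0.12591
At α=0.05: p ≥ α → fail to reject H₀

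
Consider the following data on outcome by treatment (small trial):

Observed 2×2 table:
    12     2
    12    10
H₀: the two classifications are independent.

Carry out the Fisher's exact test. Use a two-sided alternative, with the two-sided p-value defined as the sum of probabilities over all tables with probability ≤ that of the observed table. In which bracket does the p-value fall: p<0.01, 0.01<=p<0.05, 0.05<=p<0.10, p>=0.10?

Margins: r₁=14, r₂=22, c₁=24, c₂=12, n=36
p_obs = C(14,12)·C(22,12)/C(36,24); sum pmf over tables with pmf ≤ p_obs
p-value (two-sided) = 0.07562
→ bracket: 0.05<=p<0.10

p-value bracket: 0.05<=p<0.10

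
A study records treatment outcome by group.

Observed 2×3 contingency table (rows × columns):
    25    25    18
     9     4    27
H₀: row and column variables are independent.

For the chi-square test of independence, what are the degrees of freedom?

df = (r−1)(c−1) = (2−1)·(3−1) = 2

degrees of freedom = 2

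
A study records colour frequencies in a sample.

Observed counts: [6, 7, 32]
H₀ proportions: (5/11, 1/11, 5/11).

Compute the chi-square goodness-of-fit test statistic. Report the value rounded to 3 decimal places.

n = 45; E_i = n·p_i = [20.45, 4.09, 20.45]
χ² = (6−20.45)²/20.45 + (7−4.09)²/4.09 + (32−20.45)²/20.45 = 18.8000
df = 2

test statistic = 18.800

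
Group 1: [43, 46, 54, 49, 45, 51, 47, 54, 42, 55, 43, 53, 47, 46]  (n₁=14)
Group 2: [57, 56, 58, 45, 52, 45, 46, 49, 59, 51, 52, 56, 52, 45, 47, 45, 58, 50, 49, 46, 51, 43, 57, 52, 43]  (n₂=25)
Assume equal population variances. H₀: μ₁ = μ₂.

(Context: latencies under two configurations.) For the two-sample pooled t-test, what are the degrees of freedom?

degrees of freedom = 37

df = n₁ + n₂ − 2 = 14 + 25 − 2 = 37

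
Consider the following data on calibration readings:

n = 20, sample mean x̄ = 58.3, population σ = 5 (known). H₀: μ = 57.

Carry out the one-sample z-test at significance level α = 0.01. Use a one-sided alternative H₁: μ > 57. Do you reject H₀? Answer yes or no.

SE = σ/√n = 5/√20 = 1.1180
z = (x̄−μ₀)/SE = (58.3−57)/1.1180 = 1.1628
p-value (one-sided, H₁ greater) = 0.12246
At α=0.01: p ≥ α → fail to reject H₀

reject H₀: no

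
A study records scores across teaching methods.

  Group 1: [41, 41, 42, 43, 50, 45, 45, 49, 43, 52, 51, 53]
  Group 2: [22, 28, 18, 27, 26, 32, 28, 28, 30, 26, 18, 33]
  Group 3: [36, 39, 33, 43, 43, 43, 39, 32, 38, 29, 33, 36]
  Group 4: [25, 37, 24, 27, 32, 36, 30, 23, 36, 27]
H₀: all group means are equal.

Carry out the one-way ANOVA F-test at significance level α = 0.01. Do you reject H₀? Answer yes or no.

Group means [46.25, 26.33, 37.00, 29.70], grand mean 35.043
SSB = Σnᵢ(x̄ᵢ−x̄)² = 2748.896; SSW = ΣΣ(x−x̄ᵢ)² = 969.017
MSB = 2748.896/3 = 916.2988; MSW = 969.017/42 = 23.0718
F = MSB/MSW = 39.7151
df = (3, 42)
p-value (upper-tail) = 0.00000
At α=0.01: p < α → reject H₀

reject H₀: yes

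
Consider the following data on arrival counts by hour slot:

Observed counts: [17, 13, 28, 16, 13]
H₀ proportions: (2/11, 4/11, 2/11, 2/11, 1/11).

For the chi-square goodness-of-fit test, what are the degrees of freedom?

df = k − 1 = 5 − 1 = 4

degrees of freedom = 4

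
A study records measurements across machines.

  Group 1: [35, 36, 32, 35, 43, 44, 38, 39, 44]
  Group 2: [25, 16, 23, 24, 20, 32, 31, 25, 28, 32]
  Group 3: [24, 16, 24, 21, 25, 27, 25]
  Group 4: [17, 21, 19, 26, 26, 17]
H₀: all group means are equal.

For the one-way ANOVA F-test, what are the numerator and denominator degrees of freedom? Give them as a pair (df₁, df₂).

degrees of freedom = [3, 28]

k = 4 groups, N = 32 total
df = (k−1, N−k) = (4−1, 32−4) = (3, 28)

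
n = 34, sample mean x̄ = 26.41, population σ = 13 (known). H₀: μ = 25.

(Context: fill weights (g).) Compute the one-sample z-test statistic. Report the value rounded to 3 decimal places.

SE = σ/√n = 13/√34 = 2.2295
z = (x̄−μ₀)/SE = (26.41−25)/2.2295 = 0.6324

test statistic = 0.632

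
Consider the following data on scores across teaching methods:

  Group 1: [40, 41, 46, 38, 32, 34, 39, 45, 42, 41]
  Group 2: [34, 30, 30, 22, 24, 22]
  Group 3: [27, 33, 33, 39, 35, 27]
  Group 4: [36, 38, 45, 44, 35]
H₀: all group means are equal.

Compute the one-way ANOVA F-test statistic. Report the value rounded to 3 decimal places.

test statistic = 11.856

Group means [39.80, 27.00, 32.33, 39.60], grand mean 35.259
SSB = Σnᵢ(x̄ᵢ−x̄)² = 761.052; SSW = ΣΣ(x−x̄ᵢ)² = 492.133
MSB = 761.052/3 = 253.6840; MSW = 492.133/23 = 21.3971
F = MSB/MSW = 11.8560
df = (3, 23)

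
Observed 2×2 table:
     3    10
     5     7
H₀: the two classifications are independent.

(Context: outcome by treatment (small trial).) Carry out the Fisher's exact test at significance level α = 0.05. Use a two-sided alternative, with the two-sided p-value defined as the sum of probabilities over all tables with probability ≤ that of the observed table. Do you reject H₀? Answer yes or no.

reject H₀: no

Margins: r₁=13, r₂=12, c₁=8, c₂=17, n=25
p_obs = C(13,3)·C(12,5)/C(25,8); sum pmf over tables with pmf ≤ p_obs
p-value (two-sided) = 0.41098
At α=0.05: p ≥ α → fail to reject H₀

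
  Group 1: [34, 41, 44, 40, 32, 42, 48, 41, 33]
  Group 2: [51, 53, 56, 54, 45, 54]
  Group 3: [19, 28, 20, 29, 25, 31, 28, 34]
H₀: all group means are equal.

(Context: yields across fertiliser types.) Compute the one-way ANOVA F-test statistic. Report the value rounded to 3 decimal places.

Group means [39.44, 52.17, 26.75], grand mean 38.348
SSB = Σnᵢ(x̄ᵢ−x̄)² = 2232.662; SSW = ΣΣ(x−x̄ᵢ)² = 494.556
MSB = 2232.662/2 = 1116.3309; MSW = 494.556/20 = 24.7278
F = MSB/MSW = 45.1448
df = (2, 20)

test statistic = 45.145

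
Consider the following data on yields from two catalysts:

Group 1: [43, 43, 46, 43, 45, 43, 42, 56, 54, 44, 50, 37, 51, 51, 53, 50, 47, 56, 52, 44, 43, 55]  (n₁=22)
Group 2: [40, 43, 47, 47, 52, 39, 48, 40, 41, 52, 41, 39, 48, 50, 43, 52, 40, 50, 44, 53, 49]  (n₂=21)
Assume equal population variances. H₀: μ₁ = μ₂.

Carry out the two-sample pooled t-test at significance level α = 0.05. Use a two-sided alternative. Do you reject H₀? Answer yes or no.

x̄₁=47.636, s₁=5.368, n₁=22
x̄₂=45.619, s₂=4.914, n₂=21
s_p² = [21·5.368² + 20·4.914²]/41 = 26.5376
SE = √(s_p²·(1/22+1/21)) = 1.5716
t = (47.636−45.619)/1.5716 = 1.2836
df = 41
p-value (two-sided) = 0.20649
At α=0.05: p ≥ α → fail to reject H₀

reject H₀: no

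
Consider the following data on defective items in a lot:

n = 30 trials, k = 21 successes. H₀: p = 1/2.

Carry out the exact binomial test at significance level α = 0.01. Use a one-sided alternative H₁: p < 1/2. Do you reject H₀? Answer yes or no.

Exact binomial: n=30, k=21, p₀=1/2=0.5000
P(X≤21) from Σ C(n,i)·p₀^i·(1−p₀)^(n−i)
p-value (one-sided, H₁ less) = 0.99194
At α=0.01: p ≥ α → fail to reject H₀

reject H₀: no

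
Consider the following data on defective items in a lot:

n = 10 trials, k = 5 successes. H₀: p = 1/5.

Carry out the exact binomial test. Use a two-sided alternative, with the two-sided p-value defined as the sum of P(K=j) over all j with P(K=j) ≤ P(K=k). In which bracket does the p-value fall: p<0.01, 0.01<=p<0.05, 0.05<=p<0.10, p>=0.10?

p-value bracket: 0.01<=p<0.05

Exact binomial: n=10, k=5, p₀=1/5=0.2000
P(X=j) = C(n,j)·p₀^j·(1−p₀)^(n−j); p = Σ P(X=j) over j with P(X=j) ≤ P(X=5)
p-value (two-sided) = 0.03279
→ bracket: 0.01<=p<0.05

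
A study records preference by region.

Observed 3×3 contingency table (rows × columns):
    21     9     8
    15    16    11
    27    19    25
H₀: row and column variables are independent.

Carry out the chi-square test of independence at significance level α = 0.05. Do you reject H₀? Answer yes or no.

Row totals [38, 42, 71], col totals [63, 44, 44], n=151
χ² = (21−15.85)²/15.85 + (9−11.07)²/11.07 + (8−11.07)²/11.07 + (15−17.52)²/17.52 + (16−12.24)²/12.24 + (11−12.24)²/12.24 + (27−29.62)²/29.62 + (19−20.69)²/20.69 + (25−20.69)²/20.69 = 5.8241
df = 4
p-value (upper-tail) = 0.21268
At α=0.05: p ≥ α → fail to reject H₀

reject H₀: no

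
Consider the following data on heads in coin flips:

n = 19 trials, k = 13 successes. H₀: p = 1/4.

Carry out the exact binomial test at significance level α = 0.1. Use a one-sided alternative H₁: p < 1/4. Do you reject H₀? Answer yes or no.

Exact binomial: n=19, k=13, p₀=1/4=0.2500
P(X≤13) from Σ C(n,i)·p₀^i·(1−p₀)^(n−i)
p-value (one-sided, H₁ less) = 0.99999
At α=0.1: p ≥ α → fail to reject H₀

reject H₀: no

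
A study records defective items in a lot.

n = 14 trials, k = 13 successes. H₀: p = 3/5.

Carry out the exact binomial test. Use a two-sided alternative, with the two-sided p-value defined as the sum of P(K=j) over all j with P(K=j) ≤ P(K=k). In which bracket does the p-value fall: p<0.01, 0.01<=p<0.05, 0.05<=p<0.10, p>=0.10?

p-value bracket: 0.01<=p<0.05

Exact binomial: n=14, k=13, p₀=3/5=0.6000
P(X=j) = C(n,j)·p₀^j·(1−p₀)^(n−j); p = Σ P(X=j) over j with P(X=j) ≤ P(X=13)
p-value (two-sided) = 0.01200
→ bracket: 0.01<=p<0.05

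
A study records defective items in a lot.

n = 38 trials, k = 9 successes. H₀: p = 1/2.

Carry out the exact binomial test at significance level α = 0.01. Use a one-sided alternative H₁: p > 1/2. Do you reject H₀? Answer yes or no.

Exact binomial: n=38, k=9, p₀=1/2=0.5000
P(X≥9) from Σ C(n,i)·p₀^i·(1−p₀)^(n−i)
p-value (one-sided, H₁ greater) = 0.99976
At α=0.01: p ≥ α → fail to reject H₀

reject H₀: no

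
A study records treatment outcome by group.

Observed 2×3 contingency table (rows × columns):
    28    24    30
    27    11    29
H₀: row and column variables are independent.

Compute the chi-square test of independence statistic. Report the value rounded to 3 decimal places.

Row totals [82, 67], col totals [55, 35, 59], n=149
χ² = (28−30.27)²/30.27 + (24−19.26)²/19.26 + (30−32.47)²/32.47 + (27−24.73)²/24.73 + (11−15.74)²/15.74 + (29−26.53)²/26.53 = 3.3880
df = 2

test statistic = 3.388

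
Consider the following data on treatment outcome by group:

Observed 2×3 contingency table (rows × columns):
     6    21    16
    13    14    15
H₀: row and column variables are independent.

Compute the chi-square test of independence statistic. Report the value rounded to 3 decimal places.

test statistic = 4.000

Row totals [43, 42], col totals [19, 35, 31], n=85
χ² = (6−9.61)²/9.61 + (21−17.71)²/17.71 + (16−15.68)²/15.68 + (13−9.39)²/9.39 + (14−17.29)²/17.29 + (15−15.32)²/15.32 = 4.0000
df = 2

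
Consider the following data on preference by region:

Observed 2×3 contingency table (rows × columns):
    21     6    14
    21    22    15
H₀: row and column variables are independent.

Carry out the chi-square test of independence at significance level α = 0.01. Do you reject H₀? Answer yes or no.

Row totals [41, 58], col totals [42, 28, 29], n=99
χ² = (21−17.39)²/17.39 + (6−11.60)²/11.60 + (14−12.01)²/12.01 + (21−24.61)²/24.61 + (22−16.40)²/16.40 + (15−16.99)²/16.99 = 6.4483
df = 2
p-value (upper-tail) = 0.03979
At α=0.01: p ≥ α → fail to reject H₀

reject H₀: no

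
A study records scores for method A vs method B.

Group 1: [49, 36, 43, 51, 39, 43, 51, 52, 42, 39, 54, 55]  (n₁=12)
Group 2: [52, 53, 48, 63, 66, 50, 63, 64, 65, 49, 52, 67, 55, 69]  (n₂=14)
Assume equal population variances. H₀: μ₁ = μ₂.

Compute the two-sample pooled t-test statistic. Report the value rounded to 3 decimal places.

test statistic = -4.316

x̄₁=46.167, s₁=6.548, n₁=12
x̄₂=58.286, s₂=7.600, n₂=14
s_p² = [11·6.548² + 13·7.600²]/24 = 50.9385
SE = √(s_p²·(1/12+1/14)) = 2.8077
t = (46.167−58.286)/2.8077 = -4.3163
df = 24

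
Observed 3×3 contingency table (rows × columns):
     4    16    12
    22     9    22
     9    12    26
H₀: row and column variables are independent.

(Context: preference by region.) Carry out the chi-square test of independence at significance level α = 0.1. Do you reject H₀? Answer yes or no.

Row totals [32, 53, 47], col totals [35, 37, 60], n=132
χ² = (4−8.48)²/8.48 + (16−8.97)²/8.97 + (12−14.55)²/14.55 + (22−14.05)²/14.05 + (9−14.86)²/14.86 + (22−24.09)²/24.09 + (9−12.46)²/12.46 + (12−13.17)²/13.17 + (26−21.36)²/21.36 = 17.3828
df = 4
p-value (upper-tail) = 0.00163
At α=0.1: p < α → reject H₀

reject H₀: yes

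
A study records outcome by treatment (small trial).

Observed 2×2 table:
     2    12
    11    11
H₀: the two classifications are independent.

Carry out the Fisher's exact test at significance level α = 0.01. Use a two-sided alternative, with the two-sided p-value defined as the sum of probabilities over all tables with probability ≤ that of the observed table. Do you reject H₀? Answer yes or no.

Margins: r₁=14, r₂=22, c₁=13, c₂=23, n=36
p_obs = C(14,2)·C(22,11)/C(36,13); sum pmf over tables with pmf ≤ p_obs
p-value (two-sided) = 0.03896
At α=0.01: p ≥ α → fail to reject H₀

reject H₀: no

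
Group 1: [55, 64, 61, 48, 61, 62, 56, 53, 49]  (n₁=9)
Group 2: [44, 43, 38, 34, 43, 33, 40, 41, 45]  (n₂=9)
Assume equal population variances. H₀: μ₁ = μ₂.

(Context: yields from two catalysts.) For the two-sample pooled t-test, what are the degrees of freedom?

df = n₁ + n₂ − 2 = 9 + 9 − 2 = 16

degrees of freedom = 16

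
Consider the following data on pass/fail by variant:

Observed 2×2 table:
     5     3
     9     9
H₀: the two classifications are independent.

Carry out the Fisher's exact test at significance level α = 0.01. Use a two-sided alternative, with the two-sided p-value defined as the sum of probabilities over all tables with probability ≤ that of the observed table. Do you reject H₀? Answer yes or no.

reject H₀: no

Margins: r₁=8, r₂=18, c₁=14, c₂=12, n=26
p_obs = C(8,5)·C(18,9)/C(26,14); sum pmf over tables with pmf ≤ p_obs
p-value (two-sided) = 0.68284
At α=0.01: p ≥ α → fail to reject H₀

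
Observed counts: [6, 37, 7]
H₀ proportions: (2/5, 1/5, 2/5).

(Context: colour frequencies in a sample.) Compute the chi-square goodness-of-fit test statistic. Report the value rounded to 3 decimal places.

test statistic = 91.150

n = 50; E_i = n·p_i = [20.00, 10.00, 20.00]
χ² = (6−20.00)²/20.00 + (37−10.00)²/10.00 + (7−20.00)²/20.00 = 91.1500
df = 2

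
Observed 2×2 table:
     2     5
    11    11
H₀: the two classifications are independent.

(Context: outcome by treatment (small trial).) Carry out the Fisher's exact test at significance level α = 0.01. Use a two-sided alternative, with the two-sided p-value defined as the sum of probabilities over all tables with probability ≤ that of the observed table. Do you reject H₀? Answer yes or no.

Margins: r₁=7, r₂=22, c₁=13, c₂=16, n=29
p_obs = C(7,2)·C(22,11)/C(29,13); sum pmf over tables with pmf ≤ p_obs
p-value (two-sided) = 0.40996
At α=0.01: p ≥ α → fail to reject H₀

reject H₀: no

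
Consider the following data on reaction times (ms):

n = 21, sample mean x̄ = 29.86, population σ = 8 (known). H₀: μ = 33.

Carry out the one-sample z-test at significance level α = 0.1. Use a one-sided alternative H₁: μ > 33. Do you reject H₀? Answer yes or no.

SE = σ/√n = 8/√21 = 1.7457
z = (x̄−μ₀)/SE = (29.86−33)/1.7457 = -1.7987
p-value (one-sided, H₁ greater) = 0.96396
At α=0.1: p ≥ α → fail to reject H₀

reject H₀: no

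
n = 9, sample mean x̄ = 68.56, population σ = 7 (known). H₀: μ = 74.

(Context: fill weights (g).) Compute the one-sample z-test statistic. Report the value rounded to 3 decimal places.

test statistic = -2.331

SE = σ/√n = 7/√9 = 2.3333
z = (x̄−μ₀)/SE = (68.56−74)/2.3333 = -2.3314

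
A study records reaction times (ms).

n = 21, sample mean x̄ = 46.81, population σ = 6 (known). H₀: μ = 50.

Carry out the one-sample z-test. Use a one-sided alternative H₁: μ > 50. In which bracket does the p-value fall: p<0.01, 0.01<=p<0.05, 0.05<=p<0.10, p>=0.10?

SE = σ/√n = 6/√21 = 1.3093
z = (x̄−μ₀)/SE = (46.81−50)/1.3093 = -2.4364
p-value (one-sided, H₁ greater) = 0.99258
→ bracket: p>=0.10

p-value bracket: p>=0.10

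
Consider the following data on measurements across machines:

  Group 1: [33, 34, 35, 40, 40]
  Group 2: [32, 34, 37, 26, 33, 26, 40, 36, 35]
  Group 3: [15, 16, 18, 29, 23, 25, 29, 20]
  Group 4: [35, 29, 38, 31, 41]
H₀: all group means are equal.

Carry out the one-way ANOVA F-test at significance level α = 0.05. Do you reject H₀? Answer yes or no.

reject H₀: yes

Group means [36.40, 33.22, 21.88, 34.80], grand mean 30.741
SSB = Σnᵢ(x̄ᵢ−x̄)² = 926.755; SSW = ΣΣ(x−x̄ᵢ)² = 532.431
MSB = 926.755/3 = 308.9182; MSW = 532.431/23 = 23.1492
F = MSB/MSW = 13.3447
df = (3, 23)
p-value (upper-tail) = 0.00003
At α=0.05: p < α → reject H₀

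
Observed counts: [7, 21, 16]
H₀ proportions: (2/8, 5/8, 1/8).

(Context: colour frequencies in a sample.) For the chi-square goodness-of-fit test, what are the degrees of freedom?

degrees of freedom = 2

df = k − 1 = 3 − 1 = 2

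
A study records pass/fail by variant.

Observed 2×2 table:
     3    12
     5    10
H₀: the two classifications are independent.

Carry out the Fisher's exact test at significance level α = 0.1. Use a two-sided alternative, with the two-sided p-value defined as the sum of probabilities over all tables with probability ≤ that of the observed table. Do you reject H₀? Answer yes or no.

Margins: r₁=15, r₂=15, c₁=8, c₂=22, n=30
p_obs = C(15,3)·C(15,5)/C(30,8); sum pmf over tables with pmf ≤ p_obs
p-value (two-sided) = 0.68166
At α=0.1: p ≥ α → fail to reject H₀

reject H₀: no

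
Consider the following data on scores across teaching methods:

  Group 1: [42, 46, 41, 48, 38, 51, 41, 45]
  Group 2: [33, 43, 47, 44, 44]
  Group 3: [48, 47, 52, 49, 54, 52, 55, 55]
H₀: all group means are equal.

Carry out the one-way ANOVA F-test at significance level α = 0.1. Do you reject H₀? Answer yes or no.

reject H₀: yes

Group means [44.00, 42.20, 51.50], grand mean 46.429
SSB = Σnᵢ(x̄ᵢ−x̄)² = 342.343; SSW = ΣΣ(x−x̄ᵢ)² = 312.800
MSB = 342.343/2 = 171.1714; MSW = 312.800/18 = 17.3778
F = MSB/MSW = 9.8500
df = (2, 18)
p-value (upper-tail) = 0.00129
At α=0.1: p < α → reject H₀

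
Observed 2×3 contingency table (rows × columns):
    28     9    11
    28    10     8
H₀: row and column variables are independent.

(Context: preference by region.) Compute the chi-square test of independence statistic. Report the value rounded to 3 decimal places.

Row totals [48, 46], col totals [56, 19, 19], n=94
χ² = (28−28.60)²/28.60 + (9−9.70)²/9.70 + (11−9.70)²/9.70 + (28−27.40)²/27.40 + (10−9.30)²/9.30 + (8−9.30)²/9.30 = 0.4840
df = 2

test statistic = 0.484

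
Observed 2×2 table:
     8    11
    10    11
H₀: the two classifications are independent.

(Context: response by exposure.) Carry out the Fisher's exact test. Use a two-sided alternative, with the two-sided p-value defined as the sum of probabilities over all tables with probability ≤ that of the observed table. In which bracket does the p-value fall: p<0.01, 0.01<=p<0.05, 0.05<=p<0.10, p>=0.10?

p-value bracket: p>=0.10

Margins: r₁=19, r₂=21, c₁=18, c₂=22, n=40
p_obs = C(19,8)·C(21,10)/C(40,18); sum pmf over tables with pmf ≤ p_obs
p-value (two-sided) = 0.76052
→ bracket: p>=0.10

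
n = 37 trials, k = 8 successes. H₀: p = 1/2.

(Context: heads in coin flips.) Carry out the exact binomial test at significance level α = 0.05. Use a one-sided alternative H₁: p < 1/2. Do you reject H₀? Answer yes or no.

Exact binomial: n=37, k=8, p₀=1/2=0.5000
P(X≤8) from Σ C(n,i)·p₀^i·(1−p₀)^(n−i)
p-value (one-sided, H₁ less) = 0.00038
At α=0.05: p < α → reject H₀

reject H₀: yes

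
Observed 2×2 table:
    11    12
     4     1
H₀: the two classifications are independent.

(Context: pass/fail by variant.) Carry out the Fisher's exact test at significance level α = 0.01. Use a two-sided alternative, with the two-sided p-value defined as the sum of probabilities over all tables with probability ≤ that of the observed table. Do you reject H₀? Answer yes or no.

reject H₀: no

Margins: r₁=23, r₂=5, c₁=15, c₂=13, n=28
p_obs = C(23,11)·C(5,4)/C(28,15); sum pmf over tables with pmf ≤ p_obs
p-value (two-sided) = 0.33333
At α=0.01: p ≥ α → fail to reject H₀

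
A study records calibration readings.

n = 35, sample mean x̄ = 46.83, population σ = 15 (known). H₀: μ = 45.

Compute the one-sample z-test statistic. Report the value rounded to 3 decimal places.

SE = σ/√n = 15/√35 = 2.5355
z = (x̄−μ₀)/SE = (46.83−45)/2.5355 = 0.7218

test statistic = 0.722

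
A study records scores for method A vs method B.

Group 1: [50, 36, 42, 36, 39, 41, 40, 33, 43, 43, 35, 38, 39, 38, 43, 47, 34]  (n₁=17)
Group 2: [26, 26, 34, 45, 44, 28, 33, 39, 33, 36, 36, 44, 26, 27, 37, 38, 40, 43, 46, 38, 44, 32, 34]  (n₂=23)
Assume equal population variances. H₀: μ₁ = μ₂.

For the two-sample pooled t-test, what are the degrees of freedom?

degrees of freedom = 38

df = n₁ + n₂ − 2 = 17 + 23 − 2 = 38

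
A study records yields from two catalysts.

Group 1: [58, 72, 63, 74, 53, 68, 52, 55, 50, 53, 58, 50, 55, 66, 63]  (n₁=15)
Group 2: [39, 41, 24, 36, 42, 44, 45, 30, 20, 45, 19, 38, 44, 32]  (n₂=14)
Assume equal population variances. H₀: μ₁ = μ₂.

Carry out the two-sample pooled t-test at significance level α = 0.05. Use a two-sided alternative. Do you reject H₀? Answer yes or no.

reject H₀: yes

x̄₁=59.333, s₁=7.889, n₁=15
x̄₂=35.643, s₂=9.212, n₂=14
s_p² = [14·7.889² + 13·9.212²]/27 = 73.1314
SE = √(s_p²·(1/15+1/14)) = 3.1779
t = (59.333−35.643)/3.1779 = 7.4547
df = 27
p-value (two-sided) = 0.00000
At α=0.05: p < α → reject H₀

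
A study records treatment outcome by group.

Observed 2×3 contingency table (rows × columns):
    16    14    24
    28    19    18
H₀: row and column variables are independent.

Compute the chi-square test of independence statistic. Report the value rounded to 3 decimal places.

Row totals [54, 65], col totals [44, 33, 42], n=119
χ² = (16−19.97)²/19.97 + (14−14.97)²/14.97 + (24−19.06)²/19.06 + (28−24.03)²/24.03 + (19−18.03)²/18.03 + (18−22.94)²/22.94 = 3.9040
df = 2

test statistic = 3.904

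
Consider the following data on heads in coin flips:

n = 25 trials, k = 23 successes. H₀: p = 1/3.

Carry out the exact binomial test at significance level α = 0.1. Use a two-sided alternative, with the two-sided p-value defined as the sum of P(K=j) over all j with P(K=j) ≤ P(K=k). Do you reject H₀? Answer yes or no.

reject H₀: yes

Exact binomial: n=25, k=23, p₀=1/3=0.3333
P(X=j) = C(n,j)·p₀^j·(1−p₀)^(n−j); p = Σ P(X=j) over j with P(X=j) ≤ P(X=23)
p-value (two-sided) = 0.00000
At α=0.1: p < α → reject H₀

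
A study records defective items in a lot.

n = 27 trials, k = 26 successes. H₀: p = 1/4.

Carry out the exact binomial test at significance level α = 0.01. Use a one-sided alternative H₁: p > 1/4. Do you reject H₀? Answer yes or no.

Exact binomial: n=27, k=26, p₀=1/4=0.2500
P(X≥26) from Σ C(n,i)·p₀^i·(1−p₀)^(n−i)
p-value (one-sided, H₁ greater) = 0.00000
At α=0.01: p < α → reject H₀

reject H₀: yes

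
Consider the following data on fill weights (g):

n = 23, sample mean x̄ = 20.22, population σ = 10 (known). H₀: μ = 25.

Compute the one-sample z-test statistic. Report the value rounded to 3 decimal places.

test statistic = -2.292

SE = σ/√n = 10/√23 = 2.0851
z = (x̄−μ₀)/SE = (20.22−25)/2.0851 = -2.2924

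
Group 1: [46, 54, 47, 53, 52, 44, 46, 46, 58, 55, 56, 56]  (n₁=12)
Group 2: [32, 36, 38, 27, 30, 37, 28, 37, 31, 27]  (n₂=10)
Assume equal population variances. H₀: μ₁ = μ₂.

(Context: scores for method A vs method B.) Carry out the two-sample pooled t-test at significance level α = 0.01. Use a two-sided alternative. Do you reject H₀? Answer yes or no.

reject H₀: yes

x̄₁=51.083, s₁=4.944, n₁=12
x̄₂=32.300, s₂=4.373, n₂=10
s_p² = [11·4.944² + 9·4.373²]/20 = 22.0508
SE = √(s_p²·(1/12+1/10)) = 2.0106
t = (51.083−32.300)/2.0106 = 9.3420
df = 20
p-value (two-sided) = 0.00000
At α=0.01: p < α → reject H₀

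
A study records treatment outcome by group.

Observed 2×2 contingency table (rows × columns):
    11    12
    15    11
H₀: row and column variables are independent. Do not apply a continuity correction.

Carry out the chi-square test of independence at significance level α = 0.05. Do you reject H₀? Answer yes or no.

reject H₀: no

Row totals [23, 26], col totals [26, 23], n=49
χ² = (11−12.20)²/12.20 + (12−10.80)²/10.80 + (15−13.80)²/13.80 + (11−12.20)²/12.20 = 0.4770
df = 1
p-value (upper-tail) = 0.48979
At α=0.05: p ≥ α → fail to reject H₀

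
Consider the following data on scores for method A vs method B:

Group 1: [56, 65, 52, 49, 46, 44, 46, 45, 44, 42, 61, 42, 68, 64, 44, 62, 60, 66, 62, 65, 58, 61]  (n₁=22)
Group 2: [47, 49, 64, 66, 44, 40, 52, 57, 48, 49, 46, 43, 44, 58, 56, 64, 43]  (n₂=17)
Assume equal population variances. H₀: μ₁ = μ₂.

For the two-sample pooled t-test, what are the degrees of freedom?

df = n₁ + n₂ − 2 = 22 + 17 − 2 = 37

degrees of freedom = 37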